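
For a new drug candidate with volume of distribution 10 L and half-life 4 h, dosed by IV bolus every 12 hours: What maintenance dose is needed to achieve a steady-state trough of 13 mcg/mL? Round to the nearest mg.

τ/t½ = 12/4 ≈ 3, so f = (1/2)^(12/4) ≈ 0.125000.
Cmin,ss = (D/Vd)·f/(1−f), so D = Cmin,ss·Vd·(1−f)/f.
D = 13 × 10 × (1−f)/f ≈ 13 × 10 × 7.00000 ≈ 910.00 mg.

910 mg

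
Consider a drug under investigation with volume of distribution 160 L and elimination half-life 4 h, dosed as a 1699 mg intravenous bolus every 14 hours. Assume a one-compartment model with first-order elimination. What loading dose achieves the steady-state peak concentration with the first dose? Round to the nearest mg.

f = (1/2)^(14/4) ≈ 0.088388; accumulation ratio R = 1/(1−f) ≈ 1.09696.
Loading dose to hit Cmax,ss on first dose: D_load = D_maint·R ≈ 1699 × 1.09696 ≈ 1863.74 mg.

1864 mg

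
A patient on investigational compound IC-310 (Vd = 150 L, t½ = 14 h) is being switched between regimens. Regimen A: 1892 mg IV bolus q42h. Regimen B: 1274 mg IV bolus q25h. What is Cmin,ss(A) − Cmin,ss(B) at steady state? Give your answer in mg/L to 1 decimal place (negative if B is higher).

Regimen A: f = (1/2)^(42/14) ≈ 0.1250; Cmin,ss = (1892/150)·f/(1−f) ≈ 1.802 mg/L.
Regimen B: f = (1/2)^(25/14) ≈ 0.2900; Cmin,ss = (1274/150)·f/(1−f) ≈ 3.469 mg/L.
Difference ≈ 1.802 − 3.469 ≈ -1.667 mg/L.

-1.7 mg/L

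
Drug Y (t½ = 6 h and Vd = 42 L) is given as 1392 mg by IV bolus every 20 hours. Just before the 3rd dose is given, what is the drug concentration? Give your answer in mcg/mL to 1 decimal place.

3.6 mcg/mL

f = (1/2)^(τ/t½) = (1/2)^(20/6) ≈ 0.0992.
C₀ = D/Vd = 1392/42 ≈ 33.143 mcg/mL.
Before the 3rd dose, 2 doses have been given. Superposition: Cmin = C₀·(f + f²).
≈ 33.143 × (0.0992 + 0.0098) ≈ 33.143 × 0.1090 ≈ 3.613 mcg/mL.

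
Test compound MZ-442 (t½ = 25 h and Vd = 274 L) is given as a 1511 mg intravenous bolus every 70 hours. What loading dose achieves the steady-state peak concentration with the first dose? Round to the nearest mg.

f = (1/2)^(70/25) ≈ 0.143587; accumulation ratio R = 1/(1−f) ≈ 1.16766.
Loading dose to hit Cmax,ss on first dose: D_load = D_maint·R ≈ 1511 × 1.16766 ≈ 1764.33 mg.

1764 mg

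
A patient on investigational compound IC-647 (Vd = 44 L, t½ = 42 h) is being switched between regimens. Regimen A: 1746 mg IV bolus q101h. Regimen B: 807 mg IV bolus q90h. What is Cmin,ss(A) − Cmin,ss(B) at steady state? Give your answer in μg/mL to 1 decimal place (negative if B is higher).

Regimen A: f = (1/2)^(101/42) ≈ 0.1888; Cmin,ss = (1746/44)·f/(1−f) ≈ 9.236 μg/mL.
Regimen B: f = (1/2)^(90/42) ≈ 0.2264; Cmin,ss = (807/44)·f/(1−f) ≈ 5.368 μg/mL.
Difference ≈ 9.236 − 5.368 ≈ 3.868 μg/mL.

3.9 μg/mL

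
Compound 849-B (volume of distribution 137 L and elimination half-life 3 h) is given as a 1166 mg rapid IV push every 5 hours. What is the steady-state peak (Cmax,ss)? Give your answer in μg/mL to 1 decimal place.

τ/t½ = 5/3 ≈ 1.6667, so fraction remaining f = (1/2)^(5/3) ≈ 0.3150.
Accumulation ratio R = 1/(1 − f) ≈ 1/0.6850 ≈ 1.4599.
Each bolus raises the concentration by D/Vd = 1166/137 ≈ 8.511 μg/mL.
Steady-state peak Cmax,ss = C₀·R ≈ 8.511 × 1.4599 ≈ 12.425 μg/mL.

12.4 μg/mL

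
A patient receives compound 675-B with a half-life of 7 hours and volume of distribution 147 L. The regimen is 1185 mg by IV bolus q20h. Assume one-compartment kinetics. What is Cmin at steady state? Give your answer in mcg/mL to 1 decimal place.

1.3 mcg/mL

Over one 20-h interval, 20/7 ≈ 2.8571 half-lives elapse, leaving f ≈ 0.1380 of each dose.
Each bolus raises the concentration by D/Vd = 1185/147 ≈ 8.061 mcg/mL.
Steady-state trough Cmin,ss = C₀·f/(1−f) ≈ 8.061 × 0.1380/0.8620 ≈ 1.291 mcg/mL.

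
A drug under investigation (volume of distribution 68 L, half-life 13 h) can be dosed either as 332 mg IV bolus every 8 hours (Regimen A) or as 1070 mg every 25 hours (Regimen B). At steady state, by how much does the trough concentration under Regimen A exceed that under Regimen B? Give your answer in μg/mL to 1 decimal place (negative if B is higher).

Regimen A: f = (1/2)^(8/13) ≈ 0.6528; Cmin,ss = (332/68)·f/(1−f) ≈ 9.180 μg/mL.
Regimen B: f = (1/2)^(25/13) ≈ 0.2637; Cmin,ss = (1070/68)·f/(1−f) ≈ 5.635 μg/mL.
Difference ≈ 9.180 − 5.635 ≈ 3.545 μg/mL.

3.5 μg/mL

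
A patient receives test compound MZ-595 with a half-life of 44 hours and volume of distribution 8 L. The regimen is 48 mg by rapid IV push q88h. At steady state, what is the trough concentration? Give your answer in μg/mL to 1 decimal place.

2.0 μg/mL

The dosing interval is 2 half-lives, so f = 2^(−2) = 0.25.
At steady state, R = 1/(1 − 0.25) = 4/3.
Single-dose peak C₀ = D/Vd = 48/8 = 6 μg/mL.
Steady-state peak Cmax,ss = C₀·R = 6 × 4/3 ≈ 8.000 μg/mL.
Steady-state trough Cmin,ss = Cmax,ss·f ≈ 8.000 × 0.25 ≈ 2.000 μg/mL.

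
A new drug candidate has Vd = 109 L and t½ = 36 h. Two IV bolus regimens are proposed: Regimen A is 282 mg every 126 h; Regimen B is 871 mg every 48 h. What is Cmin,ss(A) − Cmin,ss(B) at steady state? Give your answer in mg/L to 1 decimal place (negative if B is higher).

Regimen A: f = (1/2)^(126/36) ≈ 0.0884; Cmin,ss = (282/109)·f/(1−f) ≈ 0.251 mg/L.
Regimen B: f = (1/2)^(48/36) ≈ 0.3969; Cmin,ss = (871/109)·f/(1−f) ≈ 5.259 mg/L.
Difference ≈ 0.251 − 5.259 ≈ -5.008 mg/L.

-5.0 mg/L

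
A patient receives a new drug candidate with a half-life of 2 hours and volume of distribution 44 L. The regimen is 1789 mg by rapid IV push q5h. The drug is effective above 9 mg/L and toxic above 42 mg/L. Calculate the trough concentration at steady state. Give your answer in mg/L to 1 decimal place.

Over one 5-h interval, 5/2 ≈ 2.5 half-lives elapse, leaving f ≈ 0.1768 of each dose.
At steady state, accumulation factor R = 1/(1 − e^(−kτ)) ≈ 1.2148.
Single-dose peak C₀ = D/Vd = 1789/44 ≈ 40.659 mg/L.
Cmax,ss = C₀/(1 − f) ≈ 40.659/0.8232 ≈ 49.391 mg/L.
One interval later, Cmin,ss = Cmax,ss·e^(−kτ) ≈ 49.391 × 0.1768 ≈ 8.732 mg/L.
Trough 8.7 mg/L vs MEC 9 mg/L: subtherapeutic.

8.7 mg/L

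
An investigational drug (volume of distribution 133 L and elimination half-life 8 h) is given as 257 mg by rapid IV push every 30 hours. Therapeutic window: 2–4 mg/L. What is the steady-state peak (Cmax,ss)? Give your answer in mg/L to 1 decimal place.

k = ln2/t½ = ln2/8 ≈ 0.086643 h⁻¹; fraction remaining f = e^(−kτ) = e^(−0.086643×30) ≈ 0.0743.
Accumulation ratio R = 1/(1 − f) ≈ 1/0.9257 ≈ 1.0803.
Single-dose peak C₀ = D/Vd = 257/133 ≈ 1.932 mg/L.
Steady-state peak Cmax,ss = C₀·R ≈ 1.932 × 1.0803 ≈ 2.087 mg/L.
Peak 2.1 mg/L vs MTC 4 mg/L: below toxic threshold.

2.1 mg/L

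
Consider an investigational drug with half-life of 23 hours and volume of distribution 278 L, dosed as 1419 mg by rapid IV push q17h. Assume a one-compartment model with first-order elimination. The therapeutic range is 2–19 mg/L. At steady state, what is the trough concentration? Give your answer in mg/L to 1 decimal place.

7.6 mg/L

τ/t½ = 17/23 ≈ 0.73913, so fraction remaining f = (1/2)^(17/23) ≈ 0.5991.
Accumulation ratio R = 1/(1 − f) ≈ 1/0.4009 ≈ 2.4944.
Each bolus raises the concentration by D/Vd = 1419/278 ≈ 5.104 mg/L.
Cmax,ss = C₀/(1 − f) ≈ 5.104/0.4009 ≈ 12.731 mg/L.
One interval later, Cmin,ss = Cmax,ss·e^(−kτ) ≈ 12.731 × 0.5991 ≈ 7.627 mg/L.
Trough 7.6 mg/L vs MEC 2 mg/L: adequate.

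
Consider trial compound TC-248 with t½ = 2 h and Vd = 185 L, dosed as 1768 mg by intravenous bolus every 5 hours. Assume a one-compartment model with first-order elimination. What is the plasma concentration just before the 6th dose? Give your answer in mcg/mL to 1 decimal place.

2.1 mcg/mL

f = (1/2)^(τ/t½) = (1/2)^(5/2) ≈ 0.1768.
C₀ = D/Vd = 1768/185 ≈ 9.557 mcg/mL.
Before the 6th dose, 5 doses have been given. Superposition: Cmin = C₀·(f + f² + … + f^5).
≈ 9.557 × (0.1768 + 0.0313 + 0.0055 + 0.0010 + 0.0002) ≈ 9.557 × 0.2148 ≈ 2.053 mcg/mL.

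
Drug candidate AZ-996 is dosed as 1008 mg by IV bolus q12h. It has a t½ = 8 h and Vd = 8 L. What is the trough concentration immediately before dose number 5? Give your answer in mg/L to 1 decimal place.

67.8 mg/L

f = (1/2)^(τ/t½) = (1/2)^(12/8) ≈ 0.3536.
C₀ = D/Vd = 1008/8 ≈ 126.000 mg/L.
Before the 5th dose, 4 doses have been given. Superposition: Cmin = C₀·(f + f² + … + f^4).
≈ 126.000 × (0.3536 + 0.1250 + 0.0442 + 0.0156) ≈ 126.000 × 0.5384 ≈ 67.838 mg/L.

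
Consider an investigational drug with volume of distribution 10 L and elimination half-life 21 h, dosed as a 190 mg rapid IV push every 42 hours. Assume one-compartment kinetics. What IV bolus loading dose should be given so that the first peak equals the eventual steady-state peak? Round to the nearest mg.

f = (1/2)^(42/21) ≈ 0.250000; accumulation ratio R = 1/(1−f) ≈ 1.33333.
Loading dose to hit Cmax,ss on first dose: D_load = D_maint·R ≈ 190 × 1.33333 ≈ 253.33 mg.

253 mg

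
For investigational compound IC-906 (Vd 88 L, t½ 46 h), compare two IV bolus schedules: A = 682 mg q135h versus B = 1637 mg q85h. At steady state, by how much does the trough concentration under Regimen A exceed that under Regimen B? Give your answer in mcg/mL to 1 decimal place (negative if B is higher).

Regimen A: f = (1/2)^(135/46) ≈ 0.1308; Cmin,ss = (682/88)·f/(1−f) ≈ 1.166 mcg/mL.
Regimen B: f = (1/2)^(85/46) ≈ 0.2778; Cmin,ss = (1637/88)·f/(1−f) ≈ 7.156 mcg/mL.
Difference ≈ 1.166 − 7.156 ≈ -5.990 mcg/mL.

-6.0 mcg/mL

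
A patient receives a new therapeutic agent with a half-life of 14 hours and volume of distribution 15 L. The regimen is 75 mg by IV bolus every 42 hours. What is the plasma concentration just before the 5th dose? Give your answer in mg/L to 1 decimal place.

f = (1/2)^(τ/t½) = (1/2)^(42/14) ≈ 0.1250.
C₀ = D/Vd = 75/15 ≈ 5.000 mg/L.
Before the 5th dose, 4 doses have been given. Superposition: Cmin = C₀·(f + f² + … + f^4).
≈ 5.000 × (0.1250 + 0.0156 + 0.0020 + 0.0002) ≈ 5.000 × 0.1428 ≈ 0.714 mg/L.

0.7 mg/L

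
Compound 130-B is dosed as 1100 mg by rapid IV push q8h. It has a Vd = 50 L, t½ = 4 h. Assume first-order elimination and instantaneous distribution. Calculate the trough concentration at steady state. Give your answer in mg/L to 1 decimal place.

The dosing interval is 2 half-lives, so f = 2^(−2) = 0.25.
At steady state, R = 1/(1 − 0.25) = 4/3.
Single-dose peak C₀ = D/Vd = 1100/50 = 22 mg/L.
Steady-state peak Cmax,ss = C₀·R = 22 × 4/3 ≈ 29.333 mg/L.
Steady-state trough Cmin,ss = Cmax,ss·f ≈ 29.333 × 0.25 ≈ 7.333 mg/L.

7.3 mg/L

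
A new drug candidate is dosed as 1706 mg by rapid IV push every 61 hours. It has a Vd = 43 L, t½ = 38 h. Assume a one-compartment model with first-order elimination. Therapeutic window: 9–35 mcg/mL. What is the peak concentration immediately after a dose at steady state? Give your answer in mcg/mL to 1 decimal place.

59.1 mcg/mL

Over one 61-h interval, 61/38 ≈ 1.6053 half-lives elapse, leaving f ≈ 0.3287 of each dose.
Accumulation ratio R = 1/(1 − f) ≈ 1/0.6713 ≈ 1.4896.
Single-dose peak C₀ = D/Vd = 1706/43 ≈ 39.674 mcg/mL.
Steady-state peak Cmax,ss = C₀·R ≈ 39.674 × 1.4896 ≈ 59.098 mcg/mL.
Peak 59.1 mcg/mL vs MTC 35 mcg/mL: exceeds toxic threshold.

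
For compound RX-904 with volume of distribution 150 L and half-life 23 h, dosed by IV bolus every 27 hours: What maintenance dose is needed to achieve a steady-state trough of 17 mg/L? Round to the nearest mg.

3203 mg

τ/t½ = 27/23 ≈ 1.1739, so f = (1/2)^(27/23) ≈ 0.443218.
Cmin,ss = (D/Vd)·f/(1−f), so D = Cmin,ss·Vd·(1−f)/f.
D = 17 × 150 × (1−f)/f ≈ 17 × 150 × 1.25623 ≈ 3203.39 mg.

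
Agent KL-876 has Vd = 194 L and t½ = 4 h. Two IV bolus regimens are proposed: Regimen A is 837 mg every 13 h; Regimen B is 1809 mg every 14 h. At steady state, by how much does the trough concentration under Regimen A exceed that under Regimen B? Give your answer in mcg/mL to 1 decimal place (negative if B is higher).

-0.4 mcg/mL

Regimen A: f = (1/2)^(13/4) ≈ 0.1051; Cmin,ss = (837/194)·f/(1−f) ≈ 0.507 mcg/mL.
Regimen B: f = (1/2)^(14/4) ≈ 0.0884; Cmin,ss = (1809/194)·f/(1−f) ≈ 0.904 mcg/mL.
Difference ≈ 0.507 − 0.904 ≈ -0.397 mcg/mL.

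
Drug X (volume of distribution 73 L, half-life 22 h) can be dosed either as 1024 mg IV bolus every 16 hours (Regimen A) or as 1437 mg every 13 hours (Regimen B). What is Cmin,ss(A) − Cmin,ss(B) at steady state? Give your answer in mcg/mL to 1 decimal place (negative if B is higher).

-17.5 mcg/mL

Regimen A: f = (1/2)^(16/22) ≈ 0.6040; Cmin,ss = (1024/73)·f/(1−f) ≈ 21.395 mcg/mL.
Regimen B: f = (1/2)^(13/22) ≈ 0.6639; Cmin,ss = (1437/73)·f/(1−f) ≈ 38.884 mcg/mL.
Difference ≈ 21.395 − 38.884 ≈ -17.489 mcg/mL.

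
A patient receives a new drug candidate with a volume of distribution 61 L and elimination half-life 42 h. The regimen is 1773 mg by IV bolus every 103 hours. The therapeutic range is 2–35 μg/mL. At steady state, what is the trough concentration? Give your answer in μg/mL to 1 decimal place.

Over one 103-h interval, 103/42 ≈ 2.4524 half-lives elapse, leaving f ≈ 0.1827 of each dose.
At steady state, accumulation factor R = 1/(1 − e^(−kτ)) ≈ 1.2235.
Single-dose peak C₀ = D/Vd = 1773/61 ≈ 29.066 μg/mL.
Cmax,ss = C₀/(1 − f) ≈ 29.066/0.8173 ≈ 35.563 μg/mL.
One interval later, Cmin,ss = Cmax,ss·e^(−kτ) ≈ 35.563 × 0.1827 ≈ 6.497 μg/mL.
Trough 6.5 μg/mL vs MEC 2 μg/mL: adequate.

6.5 μg/mL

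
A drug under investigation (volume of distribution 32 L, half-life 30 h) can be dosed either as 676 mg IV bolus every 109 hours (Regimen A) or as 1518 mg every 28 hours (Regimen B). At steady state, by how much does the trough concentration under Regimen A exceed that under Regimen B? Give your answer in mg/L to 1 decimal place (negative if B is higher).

-50.3 mg/L

Regimen A: f = (1/2)^(109/30) ≈ 0.0806; Cmin,ss = (676/32)·f/(1−f) ≈ 1.852 mg/L.
Regimen B: f = (1/2)^(28/30) ≈ 0.5236; Cmin,ss = (1518/32)·f/(1−f) ≈ 52.137 mg/L.
Difference ≈ 1.852 − 52.137 ≈ -50.285 mg/L.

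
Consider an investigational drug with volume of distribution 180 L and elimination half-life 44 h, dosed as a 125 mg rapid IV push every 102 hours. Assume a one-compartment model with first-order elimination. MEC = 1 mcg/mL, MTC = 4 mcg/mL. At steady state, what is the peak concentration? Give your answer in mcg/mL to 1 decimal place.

k = ln2/t½ = ln2/44 ≈ 0.015753 h⁻¹; fraction remaining f = e^(−kτ) = e^(−0.015753×102) ≈ 0.2005.
Accumulation ratio R = 1/(1 − f) ≈ 1/0.7995 ≈ 1.2508.
Each bolus raises the concentration by D/Vd = 125/180 ≈ 0.694 mcg/mL.
Steady-state peak Cmax,ss = C₀·R ≈ 0.694 × 1.2508 ≈ 0.868 mcg/mL.
Peak 0.9 mcg/mL vs MTC 4 mcg/mL: below toxic threshold.

0.9 mcg/mL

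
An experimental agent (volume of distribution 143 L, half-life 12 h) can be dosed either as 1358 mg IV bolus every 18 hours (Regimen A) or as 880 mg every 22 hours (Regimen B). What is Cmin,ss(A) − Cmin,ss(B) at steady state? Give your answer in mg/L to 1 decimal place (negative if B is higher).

2.8 mg/L

Regimen A: f = (1/2)^(18/12) ≈ 0.3536; Cmin,ss = (1358/143)·f/(1−f) ≈ 5.195 mg/L.
Regimen B: f = (1/2)^(22/12) ≈ 0.2806; Cmin,ss = (880/143)·f/(1−f) ≈ 2.400 mg/L.
Difference ≈ 5.195 − 2.400 ≈ 2.795 mg/L.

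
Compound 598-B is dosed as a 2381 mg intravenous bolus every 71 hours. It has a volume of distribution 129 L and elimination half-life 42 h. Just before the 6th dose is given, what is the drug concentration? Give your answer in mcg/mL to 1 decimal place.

f = (1/2)^(τ/t½) = (1/2)^(71/42) ≈ 0.3098.
C₀ = D/Vd = 2381/129 ≈ 18.457 mcg/mL.
Before the 6th dose, 5 doses have been given. Superposition: Cmin = C₀·(f + f² + … + f^5).
≈ 18.457 × (0.3098 + 0.0960 + 0.0297 + 0.0092 + 0.0029) ≈ 18.457 × 0.4476 ≈ 8.261 mcg/mL.

8.3 mcg/mL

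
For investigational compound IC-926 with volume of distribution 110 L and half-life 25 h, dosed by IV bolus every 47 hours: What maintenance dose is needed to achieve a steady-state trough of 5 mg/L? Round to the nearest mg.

τ/t½ = 47/25 ≈ 1.88, so f = (1/2)^(47/25) ≈ 0.271684.
Cmin,ss = (D/Vd)·f/(1−f), so D = Cmin,ss·Vd·(1−f)/f.
D = 5 × 110 × (1−f)/f ≈ 5 × 110 × 2.68075 ≈ 1474.41 mg.

1474 mg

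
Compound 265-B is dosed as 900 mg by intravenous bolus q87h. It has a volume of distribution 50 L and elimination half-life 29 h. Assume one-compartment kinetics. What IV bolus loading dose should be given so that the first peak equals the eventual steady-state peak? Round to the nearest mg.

f = (1/2)^(87/29) ≈ 0.125000; accumulation ratio R = 1/(1−f) ≈ 1.14286.
Loading dose to hit Cmax,ss on first dose: D_load = D_maint·R ≈ 900 × 1.14286 ≈ 1028.57 mg.

1029 mg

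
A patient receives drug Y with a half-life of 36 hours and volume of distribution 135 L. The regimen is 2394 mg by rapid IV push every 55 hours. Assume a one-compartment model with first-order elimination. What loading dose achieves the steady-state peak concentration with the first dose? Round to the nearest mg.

f = (1/2)^(55/36) ≈ 0.346811; accumulation ratio R = 1/(1−f) ≈ 1.53095.
Loading dose to hit Cmax,ss on first dose: D_load = D_maint·R ≈ 2394 × 1.53095 ≈ 3665.09 mg.

3665 mg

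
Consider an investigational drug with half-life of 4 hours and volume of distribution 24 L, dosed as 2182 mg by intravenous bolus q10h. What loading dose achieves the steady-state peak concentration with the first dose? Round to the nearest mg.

f = (1/2)^(10/4) ≈ 0.176777; accumulation ratio R = 1/(1−f) ≈ 1.21474.
Loading dose to hit Cmax,ss on first dose: D_load = D_maint·R ≈ 2182 × 1.21474 ≈ 2650.56 mg.

2651 mg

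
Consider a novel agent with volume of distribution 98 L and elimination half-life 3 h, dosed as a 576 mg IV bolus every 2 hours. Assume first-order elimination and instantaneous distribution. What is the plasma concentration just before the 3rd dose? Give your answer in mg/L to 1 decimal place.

6.0 mg/L

f = (1/2)^(τ/t½) = (1/2)^(2/3) ≈ 0.6300.
C₀ = D/Vd = 576/98 ≈ 5.878 mg/L.
Before the 3rd dose, 2 doses have been given. Superposition: Cmin = C₀·(f + f²).
≈ 5.878 × (0.6300 + 0.3969) ≈ 5.878 × 1.0269 ≈ 6.036 mg/L.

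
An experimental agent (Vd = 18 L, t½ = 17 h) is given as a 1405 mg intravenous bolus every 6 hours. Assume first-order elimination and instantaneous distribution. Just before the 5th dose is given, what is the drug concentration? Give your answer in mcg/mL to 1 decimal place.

f = (1/2)^(τ/t½) = (1/2)^(6/17) ≈ 0.7830.
C₀ = D/Vd = 1405/18 ≈ 78.056 mcg/mL.
Before the 5th dose, 4 doses have been given. Superposition: Cmin = C₀·(f + f² + … + f^4).
≈ 78.056 × (0.7830 + 0.6131 + 0.4800 + 0.3759) ≈ 78.056 × 2.2520 ≈ 175.782 mcg/mL.

175.8 mcg/mL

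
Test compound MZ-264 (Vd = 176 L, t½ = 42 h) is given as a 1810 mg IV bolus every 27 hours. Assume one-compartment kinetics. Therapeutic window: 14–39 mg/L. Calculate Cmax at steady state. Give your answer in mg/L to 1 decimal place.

28.6 mg/L

τ/t½ = 27/42 ≈ 0.64286, so fraction remaining f = (1/2)^(27/42) ≈ 0.6404.
At steady state, accumulation factor R = 1/(1 − e^(−kτ)) ≈ 2.7809.
Single-dose peak C₀ = D/Vd = 1810/176 ≈ 10.284 mg/L.
Steady-state peak Cmax,ss = C₀·R ≈ 10.284 × 2.7809 ≈ 28.599 mg/L.
Peak 28.6 mg/L vs MTC 39 mg/L: below toxic threshold.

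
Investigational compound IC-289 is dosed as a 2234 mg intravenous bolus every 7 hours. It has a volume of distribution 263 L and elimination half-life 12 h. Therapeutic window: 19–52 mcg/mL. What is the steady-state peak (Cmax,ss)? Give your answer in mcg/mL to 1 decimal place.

25.5 mcg/mL

k = ln2/t½ = ln2/12 ≈ 0.057762 h⁻¹; fraction remaining f = e^(−kτ) = e^(−0.057762×7) ≈ 0.6674.
Accumulation ratio R = 1/(1 − f) ≈ 1/0.3326 ≈ 3.0066.
Each bolus raises the concentration by D/Vd = 2234/263 ≈ 8.494 mcg/mL.
Steady-state peak Cmax,ss = C₀·R ≈ 8.494 × 3.0066 ≈ 25.538 mcg/mL.
Peak 25.5 mcg/mL vs MTC 52 mcg/mL: below toxic threshold.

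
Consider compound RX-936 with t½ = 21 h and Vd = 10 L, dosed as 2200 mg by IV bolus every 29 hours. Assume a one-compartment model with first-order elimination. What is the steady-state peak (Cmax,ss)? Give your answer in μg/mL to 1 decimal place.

357.1 μg/mL

Over one 29-h interval, 29/21 ≈ 1.381 half-lives elapse, leaving f ≈ 0.3840 of each dose.
Accumulation ratio R = 1/(1 − f) ≈ 1/0.6160 ≈ 1.6234.
Each bolus raises the concentration by D/Vd = 2200/10 ≈ 220.000 μg/mL.
Cmax,ss = C₀/(1 − f) ≈ 220.000/0.6160 ≈ 357.143 μg/mL.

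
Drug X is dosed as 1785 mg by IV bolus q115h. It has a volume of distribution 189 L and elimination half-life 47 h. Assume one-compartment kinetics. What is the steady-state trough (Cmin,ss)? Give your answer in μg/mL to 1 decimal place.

2.1 μg/mL

Over one 115-h interval, 115/47 ≈ 2.4468 half-lives elapse, leaving f ≈ 0.1834 of each dose.
At steady state, accumulation factor R = 1/(1 − e^(−kτ)) ≈ 1.2246.
Single-dose peak C₀ = D/Vd = 1785/189 ≈ 9.444 μg/mL.
Cmax,ss = C₀/(1 − f) ≈ 9.444/0.8166 ≈ 11.565 μg/mL.
Steady-state trough Cmin,ss = Cmax,ss·f ≈ 11.565 × 0.1834 ≈ 2.121 μg/mL.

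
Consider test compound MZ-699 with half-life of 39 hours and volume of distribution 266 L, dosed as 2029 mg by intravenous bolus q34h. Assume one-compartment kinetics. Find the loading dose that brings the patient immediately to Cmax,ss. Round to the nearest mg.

f = (1/2)^(34/39) ≈ 0.546467; accumulation ratio R = 1/(1−f) ≈ 2.20491.
Loading dose to hit Cmax,ss on first dose: D_load = D_maint·R ≈ 2029 × 2.20491 ≈ 4473.76 mg.

4474 mg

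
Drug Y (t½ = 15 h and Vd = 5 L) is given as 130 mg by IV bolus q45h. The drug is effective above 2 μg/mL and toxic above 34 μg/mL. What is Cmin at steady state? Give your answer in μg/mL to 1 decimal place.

τ = 45 h = 3 half-lives, so f = (1/2)^3 = 0.125.
At steady state, R = 1/(1 − 0.125) = 8/7.
Single-dose peak C₀ = D/Vd = 130/5 = 26 μg/mL.
Steady-state peak Cmax,ss = C₀·R = 26 × 8/7 ≈ 29.714 μg/mL.
Steady-state trough Cmin,ss = Cmax,ss·f ≈ 29.714 × 0.125 ≈ 3.714 μg/mL.
Trough 3.7 μg/mL vs MEC 2 μg/mL: adequate.

3.7 μg/mL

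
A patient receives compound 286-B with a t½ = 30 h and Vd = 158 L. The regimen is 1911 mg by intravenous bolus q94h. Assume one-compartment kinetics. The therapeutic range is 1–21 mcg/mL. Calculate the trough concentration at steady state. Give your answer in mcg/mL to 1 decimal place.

τ/t½ = 94/30 ≈ 3.1333, so fraction remaining f = (1/2)^(94/30) ≈ 0.1140.
At steady state, accumulation factor R = 1/(1 − e^(−kτ)) ≈ 1.1287.
Single-dose peak C₀ = D/Vd = 1911/158 ≈ 12.095 mcg/mL.
Cmax,ss = C₀/(1 − f) ≈ 12.095/0.8860 ≈ 13.651 mcg/mL.
Steady-state trough Cmin,ss = Cmax,ss·f ≈ 13.651 × 0.1140 ≈ 1.556 mcg/mL.
Trough 1.6 mcg/mL vs MEC 1 mcg/mL: adequate.

1.6 mcg/mL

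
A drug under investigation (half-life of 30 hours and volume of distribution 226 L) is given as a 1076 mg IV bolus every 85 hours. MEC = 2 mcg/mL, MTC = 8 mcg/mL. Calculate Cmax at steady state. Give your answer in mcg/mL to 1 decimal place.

5.5 mcg/mL

Over one 85-h interval, 85/30 ≈ 2.8333 half-lives elapse, leaving f ≈ 0.1403 of each dose.
Accumulation ratio R = 1/(1 − f) ≈ 1/0.8597 ≈ 1.1632.
Each bolus raises the concentration by D/Vd = 1076/226 ≈ 4.761 mcg/mL.
Cmax,ss = C₀/(1 − f) ≈ 4.761/0.8597 ≈ 5.538 mcg/mL.
Peak 5.5 mcg/mL vs MTC 8 mcg/mL: below toxic threshold.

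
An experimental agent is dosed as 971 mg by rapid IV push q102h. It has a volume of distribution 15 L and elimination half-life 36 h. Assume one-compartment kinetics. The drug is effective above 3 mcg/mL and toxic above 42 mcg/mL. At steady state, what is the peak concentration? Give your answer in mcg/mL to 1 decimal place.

75.3 mcg/mL

τ/t½ = 102/36 ≈ 2.8333, so fraction remaining f = (1/2)^(102/36) ≈ 0.1403.
At steady state, accumulation factor R = 1/(1 − e^(−kτ)) ≈ 1.1632.
Each bolus raises the concentration by D/Vd = 971/15 ≈ 64.733 mcg/mL.
Steady-state peak Cmax,ss = C₀·R ≈ 64.733 × 1.1632 ≈ 75.297 mcg/mL.
Peak 75.3 mcg/mL vs MTC 42 mcg/mL: exceeds toxic threshold.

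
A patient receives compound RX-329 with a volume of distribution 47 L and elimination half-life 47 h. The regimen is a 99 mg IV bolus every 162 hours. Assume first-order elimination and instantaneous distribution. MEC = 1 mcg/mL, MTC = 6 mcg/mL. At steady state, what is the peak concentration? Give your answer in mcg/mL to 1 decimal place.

2.3 mcg/mL

Over one 162-h interval, 162/47 ≈ 3.4468 half-lives elapse, leaving f ≈ 0.0917 of each dose.
At steady state, accumulation factor R = 1/(1 − e^(−kτ)) ≈ 1.1010.
Single-dose peak C₀ = D/Vd = 99/47 ≈ 2.106 mcg/mL.
Cmax,ss = C₀/(1 − f) ≈ 2.106/0.9083 ≈ 2.319 mcg/mL.
Peak 2.3 mcg/mL vs MTC 6 mcg/mL: below toxic threshold.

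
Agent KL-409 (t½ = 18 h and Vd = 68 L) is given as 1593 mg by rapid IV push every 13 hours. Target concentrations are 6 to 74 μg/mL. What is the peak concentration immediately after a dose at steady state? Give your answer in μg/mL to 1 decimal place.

Over one 13-h interval, 13/18 ≈ 0.72222 half-lives elapse, leaving f ≈ 0.6062 of each dose.
Accumulation ratio R = 1/(1 − f) ≈ 1/0.3938 ≈ 2.5394.
Single-dose peak C₀ = D/Vd = 1593/68 ≈ 23.426 μg/mL.
Steady-state peak Cmax,ss = C₀·R ≈ 23.426 × 2.5394 ≈ 59.488 μg/mL.
Peak 59.5 μg/mL vs MTC 74 μg/mL: below toxic threshold.

59.5 μg/mL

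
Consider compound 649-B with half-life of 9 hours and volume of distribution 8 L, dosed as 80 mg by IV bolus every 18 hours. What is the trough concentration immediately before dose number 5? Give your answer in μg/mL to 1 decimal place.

f = (1/2)^(τ/t½) = (1/2)^(18/9) ≈ 0.2500.
C₀ = D/Vd = 80/8 ≈ 10.000 μg/mL.
Before the 5th dose, 4 doses have been given. Superposition: Cmin = C₀·(f + f² + … + f^4).
≈ 10.000 × (0.2500 + 0.0625 + 0.0156 + 0.0039) ≈ 10.000 × 0.3320 ≈ 3.320 μg/mL.

3.3 μg/mL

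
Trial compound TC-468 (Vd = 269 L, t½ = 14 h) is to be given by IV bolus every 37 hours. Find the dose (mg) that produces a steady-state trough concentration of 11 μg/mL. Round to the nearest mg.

15522 mg

τ/t½ = 37/14 ≈ 2.6429, so f = (1/2)^(37/14) ≈ 0.160111.
Cmin,ss = (D/Vd)·f/(1−f), so D = Cmin,ss·Vd·(1−f)/f.
D = 11 × 269 × (1−f)/f ≈ 11 × 269 × 5.24567 ≈ 15521.94 mg.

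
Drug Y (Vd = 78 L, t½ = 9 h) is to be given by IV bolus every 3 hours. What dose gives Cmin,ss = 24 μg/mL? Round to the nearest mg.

τ/t½ = 3/9 ≈ 0.33333, so f = (1/2)^(3/9) ≈ 0.793701.
Cmin,ss = (D/Vd)·f/(1−f), so D = Cmin,ss·Vd·(1−f)/f.
D = 24 × 78 × (1−f)/f ≈ 24 × 78 × 0.25992 ≈ 486.57 mg.

487 mg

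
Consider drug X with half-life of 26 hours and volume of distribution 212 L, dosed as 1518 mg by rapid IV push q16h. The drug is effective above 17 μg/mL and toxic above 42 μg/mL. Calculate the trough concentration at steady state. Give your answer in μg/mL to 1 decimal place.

13.5 μg/mL

Over one 16-h interval, 16/26 ≈ 0.61538 half-lives elapse, leaving f ≈ 0.6528 of each dose.
Each bolus raises the concentration by D/Vd = 1518/212 ≈ 7.160 μg/mL.
Steady-state trough Cmin,ss = C₀·f/(1−f) ≈ 7.160 × 0.6528/0.3472 ≈ 13.462 μg/mL.
Trough 13.5 μg/mL vs MEC 17 μg/mL: subtherapeutic.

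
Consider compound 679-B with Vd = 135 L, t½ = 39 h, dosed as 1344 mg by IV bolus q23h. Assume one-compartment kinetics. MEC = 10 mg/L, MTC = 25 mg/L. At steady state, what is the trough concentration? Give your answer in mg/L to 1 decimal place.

Over one 23-h interval, 23/39 ≈ 0.58974 half-lives elapse, leaving f ≈ 0.6645 of each dose.
Each bolus raises the concentration by D/Vd = 1344/135 ≈ 9.956 mg/L.
Steady-state trough Cmin,ss = C₀·f/(1−f) ≈ 9.956 × 0.6645/0.3355 ≈ 19.719 mg/L.
Trough 19.7 mg/L vs MEC 10 mg/L: adequate.

19.7 mg/L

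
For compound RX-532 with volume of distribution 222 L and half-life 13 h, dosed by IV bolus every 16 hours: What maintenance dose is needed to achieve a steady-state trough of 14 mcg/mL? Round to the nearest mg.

4186 mg

τ/t½ = 16/13 ≈ 1.2308, so f = (1/2)^(16/13) ≈ 0.426090.
Cmin,ss = (D/Vd)·f/(1−f), so D = Cmin,ss·Vd·(1−f)/f.
D = 14 × 222 × (1−f)/f ≈ 14 × 222 × 1.34692 ≈ 4186.23 mg.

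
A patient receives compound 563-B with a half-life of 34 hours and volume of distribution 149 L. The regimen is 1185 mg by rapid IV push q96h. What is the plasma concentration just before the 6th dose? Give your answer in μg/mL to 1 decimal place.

f = (1/2)^(τ/t½) = (1/2)^(96/34) ≈ 0.1413.
C₀ = D/Vd = 1185/149 ≈ 7.953 μg/mL.
Before the 6th dose, 5 doses have been given. Superposition: Cmin = C₀·(f + f² + … + f^5).
≈ 7.953 × (0.1413 + 0.0200 + 0.0028 + 0.0004 + 0.0001) ≈ 7.953 × 0.1646 ≈ 1.309 μg/mL.

1.3 μg/mL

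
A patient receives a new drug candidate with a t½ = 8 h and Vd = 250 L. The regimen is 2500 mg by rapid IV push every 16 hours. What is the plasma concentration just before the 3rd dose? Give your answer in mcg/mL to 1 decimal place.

f = (1/2)^(τ/t½) = (1/2)^(16/8) ≈ 0.2500.
C₀ = D/Vd = 2500/250 ≈ 10.000 mcg/mL.
Before the 3rd dose, 2 doses have been given. Superposition: Cmin = C₀·(f + f²).
≈ 10.000 × (0.2500 + 0.0625) ≈ 10.000 × 0.3125 ≈ 3.125 mcg/mL.

3.1 mcg/mL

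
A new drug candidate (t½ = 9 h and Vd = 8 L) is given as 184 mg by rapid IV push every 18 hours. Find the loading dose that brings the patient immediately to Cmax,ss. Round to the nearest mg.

245 mg

f = (1/2)^(18/9) ≈ 0.250000; accumulation ratio R = 1/(1−f) ≈ 1.33333.
Loading dose to hit Cmax,ss on first dose: D_load = D_maint·R ≈ 184 × 1.33333 ≈ 245.33 mg.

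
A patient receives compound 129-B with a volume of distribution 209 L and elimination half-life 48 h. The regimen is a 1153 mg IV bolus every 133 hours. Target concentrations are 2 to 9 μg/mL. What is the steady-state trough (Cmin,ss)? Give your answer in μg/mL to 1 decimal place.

0.9 μg/mL

Over one 133-h interval, 133/48 ≈ 2.7708 half-lives elapse, leaving f ≈ 0.1465 of each dose.
Accumulation ratio R = 1/(1 − f) ≈ 1/0.8535 ≈ 1.1716.
Single-dose peak C₀ = D/Vd = 1153/209 ≈ 5.517 μg/mL.
Steady-state peak Cmax,ss = C₀·R ≈ 5.517 × 1.1716 ≈ 6.464 μg/mL.
Steady-state trough Cmin,ss = Cmax,ss·f ≈ 6.464 × 0.1465 ≈ 0.947 μg/mL.
Trough 0.9 μg/mL vs MEC 2 μg/mL: subtherapeutic.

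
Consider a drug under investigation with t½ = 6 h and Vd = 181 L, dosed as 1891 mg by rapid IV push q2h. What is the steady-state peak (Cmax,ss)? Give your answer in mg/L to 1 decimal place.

k = ln2/t½ = ln2/6 ≈ 0.115525 h⁻¹; fraction remaining f = e^(−kτ) = e^(−0.115525×2) ≈ 0.7937.
At steady state, accumulation factor R = 1/(1 − e^(−kτ)) ≈ 4.8473.
Single-dose peak C₀ = D/Vd = 1891/181 ≈ 10.448 mg/L.
Steady-state peak Cmax,ss = C₀·R ≈ 10.448 × 4.8473 ≈ 50.645 mg/L.

50.6 mg/L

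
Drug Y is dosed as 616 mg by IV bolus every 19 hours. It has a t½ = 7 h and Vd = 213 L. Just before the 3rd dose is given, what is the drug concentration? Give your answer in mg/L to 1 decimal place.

f = (1/2)^(τ/t½) = (1/2)^(19/7) ≈ 0.1524.
C₀ = D/Vd = 616/213 ≈ 2.892 mg/L.
Before the 3rd dose, 2 doses have been given. Superposition: Cmin = C₀·(f + f²).
≈ 2.892 × (0.1524 + 0.0232) ≈ 2.892 × 0.1756 ≈ 0.508 mg/L.

0.5 mg/L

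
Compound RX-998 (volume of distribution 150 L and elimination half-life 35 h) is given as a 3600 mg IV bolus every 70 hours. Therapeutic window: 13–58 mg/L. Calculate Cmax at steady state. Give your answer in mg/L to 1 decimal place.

32.0 mg/L

The dosing interval is 2 half-lives, so f = 2^(−2) = 0.25.
At steady state, R = 1/(1 − 0.25) = 4/3.
Single-dose peak C₀ = D/Vd = 3600/150 = 24 mg/L.
Steady-state peak Cmax,ss = C₀·R = 24 × 4/3 ≈ 32.000 mg/L.
Peak 32.0 mg/L vs MTC 58 mg/L: below toxic threshold.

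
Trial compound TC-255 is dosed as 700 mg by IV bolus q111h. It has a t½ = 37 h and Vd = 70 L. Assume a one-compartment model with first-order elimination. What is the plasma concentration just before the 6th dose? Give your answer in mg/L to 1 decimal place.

f = (1/2)^(τ/t½) = (1/2)^(111/37) ≈ 0.1250.
C₀ = D/Vd = 700/70 ≈ 10.000 mg/L.
Before the 6th dose, 5 doses have been given. Superposition: Cmin = C₀·(f + f² + … + f^5).
≈ 10.000 × (0.1250 + 0.0156 + 0.0020 + 0.0002 + 0.0000) ≈ 10.000 × 0.1428 ≈ 1.428 mg/L.

1.4 mg/L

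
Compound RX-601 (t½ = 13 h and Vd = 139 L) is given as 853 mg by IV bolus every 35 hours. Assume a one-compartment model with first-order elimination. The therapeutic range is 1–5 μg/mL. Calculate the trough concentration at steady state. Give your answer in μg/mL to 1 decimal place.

1.1 μg/mL

τ/t½ = 35/13 ≈ 2.6923, so fraction remaining f = (1/2)^(35/13) ≈ 0.1547.
At steady state, accumulation factor R = 1/(1 − e^(−kτ)) ≈ 1.1830.
Single-dose peak C₀ = D/Vd = 853/139 ≈ 6.137 μg/mL.
Cmax,ss = C₀/(1 − f) ≈ 6.137/0.8453 ≈ 7.260 μg/mL.
One interval later, Cmin,ss = Cmax,ss·e^(−kτ) ≈ 7.260 × 0.1547 ≈ 1.123 μg/mL.
Trough 1.1 μg/mL vs MEC 1 μg/mL: adequate.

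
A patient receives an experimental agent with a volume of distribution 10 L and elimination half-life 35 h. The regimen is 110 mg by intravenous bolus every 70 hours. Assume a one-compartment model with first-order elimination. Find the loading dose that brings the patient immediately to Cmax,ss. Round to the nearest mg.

f = (1/2)^(70/35) ≈ 0.250000; accumulation ratio R = 1/(1−f) ≈ 1.33333.
Loading dose to hit Cmax,ss on first dose: D_load = D_maint·R ≈ 110 × 1.33333 ≈ 146.67 mg.

147 mg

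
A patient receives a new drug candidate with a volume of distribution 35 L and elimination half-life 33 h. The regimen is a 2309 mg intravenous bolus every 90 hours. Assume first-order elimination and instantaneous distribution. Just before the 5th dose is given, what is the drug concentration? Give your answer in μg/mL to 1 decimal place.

f = (1/2)^(τ/t½) = (1/2)^(90/33) ≈ 0.1510.
C₀ = D/Vd = 2309/35 ≈ 65.971 μg/mL.
Before the 5th dose, 4 doses have been given. Superposition: Cmin = C₀·(f + f² + … + f^4).
≈ 65.971 × (0.1510 + 0.0228 + 0.0034 + 0.0005) ≈ 65.971 × 0.1777 ≈ 11.723 μg/mL.

11.7 μg/mL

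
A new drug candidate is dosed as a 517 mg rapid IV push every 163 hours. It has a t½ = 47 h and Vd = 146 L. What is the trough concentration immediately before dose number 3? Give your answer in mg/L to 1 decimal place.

f = (1/2)^(τ/t½) = (1/2)^(163/47) ≈ 0.0904.
C₀ = D/Vd = 517/146 ≈ 3.541 mg/L.
Before the 3rd dose, 2 doses have been given. Superposition: Cmin = C₀·(f + f²).
≈ 3.541 × (0.0904 + 0.0082) ≈ 3.541 × 0.0986 ≈ 0.349 mg/L.

0.3 mg/L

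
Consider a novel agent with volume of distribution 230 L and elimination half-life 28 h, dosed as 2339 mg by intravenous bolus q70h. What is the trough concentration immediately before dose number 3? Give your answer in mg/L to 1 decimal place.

2.1 mg/L

f = (1/2)^(τ/t½) = (1/2)^(70/28) ≈ 0.1768.
C₀ = D/Vd = 2339/230 ≈ 10.170 mg/L.
Before the 3rd dose, 2 doses have been given. Superposition: Cmin = C₀·(f + f²).
≈ 10.170 × (0.1768 + 0.0313) ≈ 10.170 × 0.2081 ≈ 2.116 mg/L.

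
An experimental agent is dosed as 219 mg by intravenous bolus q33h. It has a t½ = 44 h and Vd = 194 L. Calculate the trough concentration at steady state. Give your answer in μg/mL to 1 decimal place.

k = ln2/t½ = ln2/44 ≈ 0.015753 h⁻¹; fraction remaining f = e^(−kτ) = e^(−0.015753×33) ≈ 0.5946.
Each bolus raises the concentration by D/Vd = 219/194 ≈ 1.129 μg/mL.
Steady-state trough Cmin,ss = C₀·f/(1−f) ≈ 1.129 × 0.5946/0.4054 ≈ 1.656 μg/mL.

1.7 μg/mL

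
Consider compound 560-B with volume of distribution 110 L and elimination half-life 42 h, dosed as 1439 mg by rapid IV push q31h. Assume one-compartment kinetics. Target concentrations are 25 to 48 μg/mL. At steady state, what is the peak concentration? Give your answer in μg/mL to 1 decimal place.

k = ln2/t½ = ln2/42 ≈ 0.016504 h⁻¹; fraction remaining f = e^(−kτ) = e^(−0.016504×31) ≈ 0.5995.
Accumulation ratio R = 1/(1 − f) ≈ 1/0.4005 ≈ 2.4969.
Each bolus raises the concentration by D/Vd = 1439/110 ≈ 13.082 μg/mL.
Cmax,ss = C₀/(1 − f) ≈ 13.082/0.4005 ≈ 32.664 μg/mL.
Peak 32.7 μg/mL vs MTC 48 μg/mL: below toxic threshold.

32.7 μg/mL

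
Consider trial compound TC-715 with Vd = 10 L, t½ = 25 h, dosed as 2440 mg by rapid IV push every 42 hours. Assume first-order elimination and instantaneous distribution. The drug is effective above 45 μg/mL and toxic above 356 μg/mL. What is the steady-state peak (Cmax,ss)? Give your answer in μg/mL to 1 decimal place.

354.7 μg/mL

Over one 42-h interval, 42/25 ≈ 1.68 half-lives elapse, leaving f ≈ 0.3121 of each dose.
At steady state, accumulation factor R = 1/(1 − e^(−kτ)) ≈ 1.4537.
Each bolus raises the concentration by D/Vd = 2440/10 ≈ 244.000 μg/mL.
Steady-state peak Cmax,ss = C₀·R ≈ 244.000 × 1.4537 ≈ 354.703 μg/mL.
Peak 354.7 μg/mL vs MTC 356 μg/mL: below toxic threshold.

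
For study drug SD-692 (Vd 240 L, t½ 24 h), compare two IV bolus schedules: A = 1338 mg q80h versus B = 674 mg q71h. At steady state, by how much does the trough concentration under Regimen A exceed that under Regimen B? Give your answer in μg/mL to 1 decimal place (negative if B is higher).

Regimen A: f = (1/2)^(80/24) ≈ 0.0992; Cmin,ss = (1338/240)·f/(1−f) ≈ 0.614 μg/mL.
Regimen B: f = (1/2)^(71/24) ≈ 0.1287; Cmin,ss = (674/240)·f/(1−f) ≈ 0.415 μg/mL.
Difference ≈ 0.614 − 0.415 ≈ 0.199 μg/mL.

0.2 μg/mL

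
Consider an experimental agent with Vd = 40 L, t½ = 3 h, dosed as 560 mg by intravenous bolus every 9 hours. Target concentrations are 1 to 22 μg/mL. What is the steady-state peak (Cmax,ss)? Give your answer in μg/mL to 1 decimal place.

The dosing interval is 3 half-lives, so f = 2^(−3) = 0.125.
At steady state, R = 1/(1 − 0.125) = 8/7.
Single-dose peak C₀ = D/Vd = 560/40 = 14 μg/mL.
Steady-state peak Cmax,ss = C₀·R = 14 × 8/7 ≈ 16.000 μg/mL.
Peak 16.0 μg/mL vs MTC 22 μg/mL: below toxic threshold.

16.0 μg/mL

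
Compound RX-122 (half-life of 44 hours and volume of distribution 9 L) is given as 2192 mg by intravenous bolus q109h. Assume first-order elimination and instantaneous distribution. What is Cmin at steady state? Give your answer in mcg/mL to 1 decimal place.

53.3 mcg/mL

τ/t½ = 109/44 ≈ 2.4773, so fraction remaining f = (1/2)^(109/44) ≈ 0.1796.
Accumulation ratio R = 1/(1 − f) ≈ 1/0.8204 ≈ 1.2189.
Each bolus raises the concentration by D/Vd = 2192/9 ≈ 243.556 mcg/mL.
Cmax,ss = C₀/(1 − f) ≈ 243.556/0.8204 ≈ 296.875 mcg/mL.
One interval later, Cmin,ss = Cmax,ss·e^(−kτ) ≈ 296.875 × 0.1796 ≈ 53.319 mcg/mL.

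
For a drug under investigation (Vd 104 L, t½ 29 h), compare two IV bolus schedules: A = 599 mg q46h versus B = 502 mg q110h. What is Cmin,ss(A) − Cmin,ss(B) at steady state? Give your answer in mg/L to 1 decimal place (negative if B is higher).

Regimen A: f = (1/2)^(46/29) ≈ 0.3330; Cmin,ss = (599/104)·f/(1−f) ≈ 2.875 mg/L.
Regimen B: f = (1/2)^(110/29) ≈ 0.0721; Cmin,ss = (502/104)·f/(1−f) ≈ 0.375 mg/L.
Difference ≈ 2.875 − 0.375 ≈ 2.500 mg/L.

2.5 mg/L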